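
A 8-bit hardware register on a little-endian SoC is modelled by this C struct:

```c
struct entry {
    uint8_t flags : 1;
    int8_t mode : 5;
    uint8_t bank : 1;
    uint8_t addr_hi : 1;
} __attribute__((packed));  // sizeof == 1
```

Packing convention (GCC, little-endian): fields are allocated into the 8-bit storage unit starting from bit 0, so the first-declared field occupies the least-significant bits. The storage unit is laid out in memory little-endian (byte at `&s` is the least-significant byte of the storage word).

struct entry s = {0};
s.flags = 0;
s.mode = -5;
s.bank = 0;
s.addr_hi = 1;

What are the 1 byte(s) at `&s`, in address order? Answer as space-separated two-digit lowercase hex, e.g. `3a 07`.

b6

flags:1 = 0 → 0x0 << 0 → word 0x00
mode:5 = -5 → 0x1b << 1 → word 0x36
bank:1 = 0 → 0x0 << 6 → word 0x36
addr_hi:1 = 1 → 0x1 << 7 → word 0xb6
word = 0xb6 → little-endian bytes:
  [0]=0xb6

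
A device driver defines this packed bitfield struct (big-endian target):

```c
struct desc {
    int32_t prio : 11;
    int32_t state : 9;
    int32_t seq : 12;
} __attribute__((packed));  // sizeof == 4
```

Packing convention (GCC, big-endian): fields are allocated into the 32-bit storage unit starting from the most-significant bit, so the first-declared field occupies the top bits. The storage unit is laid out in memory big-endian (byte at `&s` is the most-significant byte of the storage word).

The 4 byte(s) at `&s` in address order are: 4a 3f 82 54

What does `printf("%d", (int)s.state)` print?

[0]=0x4a [1]=0x3f [2]=0x82 [3]=0x54 (big-endian) → word 0x4a3f8254
prio [21+:11] = (word>>21) & 0x7ff = 593
state [12+:9] = (word>>12) & 0x1ff = 504  ←
seq [0+:12] = (word>>0) & 0xfff = 596
state signed 9b, MSB=1: 504 - 512 = -8

-8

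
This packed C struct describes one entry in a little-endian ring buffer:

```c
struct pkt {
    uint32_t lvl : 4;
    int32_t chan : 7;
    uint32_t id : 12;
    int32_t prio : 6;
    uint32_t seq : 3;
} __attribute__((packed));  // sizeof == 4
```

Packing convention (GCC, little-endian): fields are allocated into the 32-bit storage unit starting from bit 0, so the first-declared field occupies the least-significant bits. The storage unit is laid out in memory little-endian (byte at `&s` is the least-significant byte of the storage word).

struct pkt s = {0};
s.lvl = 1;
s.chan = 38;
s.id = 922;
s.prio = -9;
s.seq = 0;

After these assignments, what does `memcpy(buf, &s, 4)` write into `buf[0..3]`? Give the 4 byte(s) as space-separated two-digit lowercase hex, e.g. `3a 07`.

lvl (4b) val=1 bits=0x1 at bit 0: 0x00000001
chan (7b) val=38 bits=0x26 at bit 4: 0x00000261
id (12b) val=922 bits=0x39a at bit 11: 0x001cd261
prio (6b) val=-9 bits=0x37 at bit 23: 0x1b9cd261
seq (3b) val=0 bits=0x0 at bit 29: 0x1b9cd261
word = 0x1b9cd261 → little-endian bytes:
  [0]=0x61  [1]=0xd2  [2]=0x9c  [3]=0x1b

61 d2 9c 1b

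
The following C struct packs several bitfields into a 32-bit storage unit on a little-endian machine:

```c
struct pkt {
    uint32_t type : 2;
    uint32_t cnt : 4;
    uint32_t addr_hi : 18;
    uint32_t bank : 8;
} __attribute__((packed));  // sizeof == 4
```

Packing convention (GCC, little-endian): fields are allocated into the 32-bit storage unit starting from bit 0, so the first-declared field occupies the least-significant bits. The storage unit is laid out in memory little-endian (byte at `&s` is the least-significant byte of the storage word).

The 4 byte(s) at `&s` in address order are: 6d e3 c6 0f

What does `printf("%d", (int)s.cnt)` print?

[0]=0x6d [1]=0xe3 [2]=0xc6 [3]=0x0f (little-endian) → word 0x0fc6e36d
type [0+:2] = (word>>0) & 0x3 = 1
cnt [2+:4] = (word>>2) & 0xf = 11  ←
addr_hi [6+:18] = (word>>6) & 0x3ffff = 203661
bank [24+:8] = (word>>24) & 0xff = 15

11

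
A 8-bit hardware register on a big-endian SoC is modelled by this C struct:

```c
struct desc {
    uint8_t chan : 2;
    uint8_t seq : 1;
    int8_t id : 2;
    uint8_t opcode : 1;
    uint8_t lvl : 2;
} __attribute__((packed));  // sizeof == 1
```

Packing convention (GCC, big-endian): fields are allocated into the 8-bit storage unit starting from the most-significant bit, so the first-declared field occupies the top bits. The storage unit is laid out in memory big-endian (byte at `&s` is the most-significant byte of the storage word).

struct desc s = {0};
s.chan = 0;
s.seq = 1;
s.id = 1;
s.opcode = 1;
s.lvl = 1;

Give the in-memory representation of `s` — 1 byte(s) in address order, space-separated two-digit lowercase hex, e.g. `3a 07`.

2d

chan:2 = 0 → 0x0 << 6 → word 0x00
seq:1 = 1 → 0x1 << 5 → word 0x20
id:2 = 1 → 0x1 << 3 → word 0x28
opcode:1 = 1 → 0x1 << 2 → word 0x2c
lvl:2 = 1 → 0x1 << 0 → word 0x2d
word = 0x2d → big-endian bytes:
  [0]=0x2d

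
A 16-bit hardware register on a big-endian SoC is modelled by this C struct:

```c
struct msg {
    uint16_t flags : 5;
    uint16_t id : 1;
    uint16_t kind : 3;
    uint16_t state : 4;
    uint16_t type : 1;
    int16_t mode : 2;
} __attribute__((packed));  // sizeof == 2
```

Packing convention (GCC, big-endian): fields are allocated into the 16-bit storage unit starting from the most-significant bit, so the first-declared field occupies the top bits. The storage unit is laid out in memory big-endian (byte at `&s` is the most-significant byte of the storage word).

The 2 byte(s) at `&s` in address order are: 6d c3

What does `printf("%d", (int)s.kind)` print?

[0]=0x6d [1]=0xc3 (big-endian) → word 0x6dc3
flags [11+:5] = (word>>11) & 0x1f = 13
id [10+:1] = (word>>10) & 0x1 = 1
kind [7+:3] = (word>>7) & 0x7 = 3  ←
state [3+:4] = (word>>3) & 0xf = 8
type [2+:1] = (word>>2) & 0x1 = 0
mode [0+:2] = (word>>0) & 0x3 = 3

3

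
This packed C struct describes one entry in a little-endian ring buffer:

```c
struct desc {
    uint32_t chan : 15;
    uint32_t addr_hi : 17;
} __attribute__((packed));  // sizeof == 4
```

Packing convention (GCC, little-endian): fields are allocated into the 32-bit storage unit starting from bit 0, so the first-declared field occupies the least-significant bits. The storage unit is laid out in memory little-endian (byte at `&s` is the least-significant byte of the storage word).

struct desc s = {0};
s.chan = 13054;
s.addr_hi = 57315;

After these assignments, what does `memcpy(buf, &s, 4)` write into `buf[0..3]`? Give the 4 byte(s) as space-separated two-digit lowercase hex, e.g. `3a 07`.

fe b2 f1 6f

[0+:15] chan=13054 & 0x7fff = 0x32fe; word=0x000032fe
[15+:17] addr_hi=57315 & 0x1ffff = 0xdfe3; word=0x6ff1b2fe
word = 0x6ff1b2fe → little-endian bytes:
  [0]=0xfe  [1]=0xb2  [2]=0xf1  [3]=0x6f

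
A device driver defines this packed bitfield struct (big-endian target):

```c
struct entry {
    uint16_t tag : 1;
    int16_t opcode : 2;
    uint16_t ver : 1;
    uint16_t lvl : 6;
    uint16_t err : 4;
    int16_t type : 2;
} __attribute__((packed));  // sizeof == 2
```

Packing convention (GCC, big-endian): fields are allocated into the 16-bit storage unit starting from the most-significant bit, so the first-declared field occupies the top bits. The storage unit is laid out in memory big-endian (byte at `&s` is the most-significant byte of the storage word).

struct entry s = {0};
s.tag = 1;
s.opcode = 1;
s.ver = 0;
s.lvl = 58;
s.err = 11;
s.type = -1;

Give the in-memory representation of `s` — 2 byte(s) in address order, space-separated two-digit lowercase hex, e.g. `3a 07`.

tag (1b) val=1 bits=0x1 at bit 15: 0x8000
opcode (2b) val=1 bits=0x1 at bit 13: 0xa000
ver (1b) val=0 bits=0x0 at bit 12: 0xa000
lvl (6b) val=58 bits=0x3a at bit 6: 0xae80
err (4b) val=11 bits=0xb at bit 2: 0xaeac
type (2b) val=-1 bits=0x3 at bit 0: 0xaeaf
word = 0xaeaf → big-endian bytes:
  [0]=0xae  [1]=0xaf

ae af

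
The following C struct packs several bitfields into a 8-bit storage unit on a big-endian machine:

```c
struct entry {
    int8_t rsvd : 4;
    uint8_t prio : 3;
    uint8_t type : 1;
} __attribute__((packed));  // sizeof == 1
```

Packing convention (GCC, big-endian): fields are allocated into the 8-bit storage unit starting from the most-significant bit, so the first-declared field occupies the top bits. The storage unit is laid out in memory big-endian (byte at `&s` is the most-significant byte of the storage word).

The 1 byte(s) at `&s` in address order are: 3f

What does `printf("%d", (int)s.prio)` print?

7

[0]=0x3f (big-endian) → word 0x3f
rsvd:4 @ bit 4 → (0x3f>>4)&0xf = 0x3
prio:3 @ bit 1 → (0x3f>>1)&0x7 = 0x7  ←
type:1 @ bit 0 → (0x3f>>0)&0x1 = 0x1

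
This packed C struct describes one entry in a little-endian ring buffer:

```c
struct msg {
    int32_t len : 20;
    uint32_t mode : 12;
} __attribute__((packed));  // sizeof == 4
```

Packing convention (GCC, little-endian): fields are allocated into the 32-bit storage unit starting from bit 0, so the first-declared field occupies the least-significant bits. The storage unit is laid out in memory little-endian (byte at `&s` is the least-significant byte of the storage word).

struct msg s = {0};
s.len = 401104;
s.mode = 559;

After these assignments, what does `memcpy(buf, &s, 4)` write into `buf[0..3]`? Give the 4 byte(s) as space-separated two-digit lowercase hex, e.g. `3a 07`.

d0 1e f6 22

len (20b) val=401104 bits=0x61ed0 at bit 0: 0x00061ed0
mode (12b) val=559 bits=0x22f at bit 20: 0x22f61ed0
word = 0x22f61ed0 → little-endian bytes:
  [0]=0xd0  [1]=0x1e  [2]=0xf6  [3]=0x22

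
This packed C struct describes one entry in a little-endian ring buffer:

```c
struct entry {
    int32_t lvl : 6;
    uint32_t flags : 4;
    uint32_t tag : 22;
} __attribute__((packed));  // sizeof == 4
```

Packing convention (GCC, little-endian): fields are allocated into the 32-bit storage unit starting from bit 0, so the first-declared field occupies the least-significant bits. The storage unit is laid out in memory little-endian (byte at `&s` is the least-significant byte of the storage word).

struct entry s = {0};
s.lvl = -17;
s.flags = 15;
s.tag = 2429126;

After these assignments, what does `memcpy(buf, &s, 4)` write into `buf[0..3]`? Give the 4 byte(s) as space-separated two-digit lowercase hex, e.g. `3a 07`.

[0+:6] lvl=-17 & 0x3f = 0x2f; word=0x0000002f
[6+:4] flags=15 & 0xf = 0xf; word=0x000003ef
[10+:22] tag=2429126 & 0x3fffff = 0x2510c6; word=0x94431bef
word = 0x94431bef → little-endian bytes:
  [0]=0xef  [1]=0x1b  [2]=0x43  [3]=0x94

ef 1b 43 94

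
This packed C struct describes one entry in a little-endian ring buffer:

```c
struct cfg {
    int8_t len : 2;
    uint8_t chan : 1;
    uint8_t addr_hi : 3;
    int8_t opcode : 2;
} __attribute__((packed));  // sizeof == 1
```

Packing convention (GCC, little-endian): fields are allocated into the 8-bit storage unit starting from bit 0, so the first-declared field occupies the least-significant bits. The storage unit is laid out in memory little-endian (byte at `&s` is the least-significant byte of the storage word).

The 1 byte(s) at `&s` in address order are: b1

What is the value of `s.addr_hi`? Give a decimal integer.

[0]=0xb1 (little-endian) → word 0xb1
len:2 @ bit 0 → (0xb1>>0)&0x3 = 0x1
chan:1 @ bit 2 → (0xb1>>2)&0x1 = 0x0
addr_hi:3 @ bit 3 → (0xb1>>3)&0x7 = 0x6  ←
opcode:2 @ bit 6 → (0xb1>>6)&0x3 = 0x2

6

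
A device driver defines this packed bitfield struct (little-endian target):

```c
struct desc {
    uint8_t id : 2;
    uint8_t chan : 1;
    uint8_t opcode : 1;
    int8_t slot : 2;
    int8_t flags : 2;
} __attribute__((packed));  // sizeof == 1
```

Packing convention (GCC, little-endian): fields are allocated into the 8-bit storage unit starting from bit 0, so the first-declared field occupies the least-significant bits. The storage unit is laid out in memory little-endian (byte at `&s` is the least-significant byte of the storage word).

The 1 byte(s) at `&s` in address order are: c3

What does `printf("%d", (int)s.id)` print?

[0]=0xc3 (little-endian) → word 0xc3
id [0+:2] = (word>>0) & 0x3 = 3  ←
chan [2+:1] = (word>>2) & 0x1 = 0
opcode [3+:1] = (word>>3) & 0x1 = 0
slot [4+:2] = (word>>4) & 0x3 = 0
flags [6+:2] = (word>>6) & 0x3 = 3

3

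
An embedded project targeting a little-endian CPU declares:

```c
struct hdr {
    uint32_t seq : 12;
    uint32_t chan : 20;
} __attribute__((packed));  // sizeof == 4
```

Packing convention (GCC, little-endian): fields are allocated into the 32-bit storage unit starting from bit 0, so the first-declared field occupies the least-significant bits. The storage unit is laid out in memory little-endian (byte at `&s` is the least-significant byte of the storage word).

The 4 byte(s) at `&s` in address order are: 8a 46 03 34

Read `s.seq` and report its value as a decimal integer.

[0]=0x8a [1]=0x46 [2]=0x03 [3]=0x34 (little-endian) → word 0x3403468a
seq [0+:12] = (word>>0) & 0xfff = 1674  ←
chan [12+:20] = (word>>12) & 0xfffff = 213044

1674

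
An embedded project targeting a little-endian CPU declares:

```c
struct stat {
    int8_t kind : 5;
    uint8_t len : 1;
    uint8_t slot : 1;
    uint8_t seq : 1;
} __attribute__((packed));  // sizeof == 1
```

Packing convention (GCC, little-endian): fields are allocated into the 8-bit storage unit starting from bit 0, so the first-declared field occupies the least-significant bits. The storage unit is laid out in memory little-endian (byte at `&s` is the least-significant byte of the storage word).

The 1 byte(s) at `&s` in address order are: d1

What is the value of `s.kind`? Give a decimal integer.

[0]=0xd1 (little-endian) → word 0xd1
kind [0+:5] = (word>>0) & 0x1f = 17  ←
len [5+:1] = (word>>5) & 0x1 = 0
slot [6+:1] = (word>>6) & 0x1 = 1
seq [7+:1] = (word>>7) & 0x1 = 1
kind signed 5b, MSB=1: 17 - 32 = -15

-15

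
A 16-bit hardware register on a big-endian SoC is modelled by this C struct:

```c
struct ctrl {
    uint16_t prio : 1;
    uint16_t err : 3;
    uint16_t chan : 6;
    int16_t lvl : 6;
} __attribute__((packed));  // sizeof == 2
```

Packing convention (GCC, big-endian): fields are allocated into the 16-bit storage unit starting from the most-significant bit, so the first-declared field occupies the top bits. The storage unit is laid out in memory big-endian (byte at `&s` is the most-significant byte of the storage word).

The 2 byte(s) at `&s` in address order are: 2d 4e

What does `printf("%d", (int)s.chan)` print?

[0]=0x2d [1]=0x4e (big-endian) → word 0x2d4e
prio:1 @ bit 15 → (0x2d4e>>15)&0x1 = 0x0
err:3 @ bit 12 → (0x2d4e>>12)&0x7 = 0x2
chan:6 @ bit 6 → (0x2d4e>>6)&0x3f = 0x35  ←
lvl:6 @ bit 0 → (0x2d4e>>0)&0x3f = 0xe

53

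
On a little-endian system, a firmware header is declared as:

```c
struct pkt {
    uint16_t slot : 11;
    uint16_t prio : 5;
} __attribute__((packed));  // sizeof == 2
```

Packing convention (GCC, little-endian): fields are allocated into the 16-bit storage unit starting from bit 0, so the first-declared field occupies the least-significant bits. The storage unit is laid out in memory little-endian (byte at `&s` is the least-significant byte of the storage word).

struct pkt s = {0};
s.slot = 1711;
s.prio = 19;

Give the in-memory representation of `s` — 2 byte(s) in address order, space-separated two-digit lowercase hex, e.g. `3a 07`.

slot:11 = 1711 → 0x6af << 0 → word 0x06af
prio:5 = 19 → 0x13 << 11 → word 0x9eaf
word = 0x9eaf → little-endian bytes:
  [0]=0xaf  [1]=0x9e

af 9e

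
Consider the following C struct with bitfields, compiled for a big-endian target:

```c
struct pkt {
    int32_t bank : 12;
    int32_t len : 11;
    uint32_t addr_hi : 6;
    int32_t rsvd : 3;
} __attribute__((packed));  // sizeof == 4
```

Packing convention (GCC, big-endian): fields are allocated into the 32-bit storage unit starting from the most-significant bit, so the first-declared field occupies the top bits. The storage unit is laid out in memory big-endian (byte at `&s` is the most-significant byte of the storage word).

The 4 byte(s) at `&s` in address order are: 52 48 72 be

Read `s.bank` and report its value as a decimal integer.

[0]=0x52 [1]=0x48 [2]=0x72 [3]=0xbe (big-endian) → word 0x524872be
bank [20+:12] = (word>>20) & 0xfff = 1316  ←
len [9+:11] = (word>>9) & 0x7ff = 1081
addr_hi [3+:6] = (word>>3) & 0x3f = 23
rsvd [0+:3] = (word>>0) & 0x7 = 6
bank signed 12b, MSB=0: value = 1316

1316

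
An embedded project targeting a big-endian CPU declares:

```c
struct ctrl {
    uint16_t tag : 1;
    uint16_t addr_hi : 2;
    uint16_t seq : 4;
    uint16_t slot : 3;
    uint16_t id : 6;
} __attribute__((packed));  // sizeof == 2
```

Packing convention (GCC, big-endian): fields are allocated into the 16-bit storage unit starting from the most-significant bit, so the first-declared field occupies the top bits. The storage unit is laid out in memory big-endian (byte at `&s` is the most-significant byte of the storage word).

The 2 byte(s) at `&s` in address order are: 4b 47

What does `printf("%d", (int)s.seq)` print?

[0]=0x4b [1]=0x47 (big-endian) → word 0x4b47
tag [15+:1] = (word>>15) & 0x1 = 0
addr_hi [13+:2] = (word>>13) & 0x3 = 2
seq [9+:4] = (word>>9) & 0xf = 5  ←
slot [6+:3] = (word>>6) & 0x7 = 5
id [0+:6] = (word>>0) & 0x3f = 7

5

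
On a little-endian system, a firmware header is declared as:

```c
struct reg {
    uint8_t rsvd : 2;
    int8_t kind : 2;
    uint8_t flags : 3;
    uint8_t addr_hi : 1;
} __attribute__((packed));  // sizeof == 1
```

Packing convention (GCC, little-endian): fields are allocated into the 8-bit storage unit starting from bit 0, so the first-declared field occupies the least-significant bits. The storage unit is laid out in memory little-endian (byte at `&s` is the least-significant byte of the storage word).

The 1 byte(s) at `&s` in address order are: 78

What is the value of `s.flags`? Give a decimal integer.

7

[0]=0x78 (little-endian) → word 0x78
rsvd [0+:2] = (word>>0) & 0x3 = 0
kind [2+:2] = (word>>2) & 0x3 = 2
flags [4+:3] = (word>>4) & 0x7 = 7  ←
addr_hi [7+:1] = (word>>7) & 0x1 = 0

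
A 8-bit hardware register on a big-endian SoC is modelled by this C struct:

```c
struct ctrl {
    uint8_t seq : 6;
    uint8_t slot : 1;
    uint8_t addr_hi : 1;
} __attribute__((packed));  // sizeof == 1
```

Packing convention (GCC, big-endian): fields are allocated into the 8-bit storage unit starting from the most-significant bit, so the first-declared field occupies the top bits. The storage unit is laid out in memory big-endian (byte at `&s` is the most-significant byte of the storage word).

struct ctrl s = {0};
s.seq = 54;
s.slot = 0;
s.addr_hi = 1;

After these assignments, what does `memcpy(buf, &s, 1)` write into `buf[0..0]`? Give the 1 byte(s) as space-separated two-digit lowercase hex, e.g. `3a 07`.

d9

[2+:6] seq=54 & 0x3f = 0x36; word=0xd8
[1+:1] slot=0 & 0x1 = 0x0; word=0xd8
[0+:1] addr_hi=1 & 0x1 = 0x1; word=0xd9
word = 0xd9 → big-endian bytes:
  [0]=0xd9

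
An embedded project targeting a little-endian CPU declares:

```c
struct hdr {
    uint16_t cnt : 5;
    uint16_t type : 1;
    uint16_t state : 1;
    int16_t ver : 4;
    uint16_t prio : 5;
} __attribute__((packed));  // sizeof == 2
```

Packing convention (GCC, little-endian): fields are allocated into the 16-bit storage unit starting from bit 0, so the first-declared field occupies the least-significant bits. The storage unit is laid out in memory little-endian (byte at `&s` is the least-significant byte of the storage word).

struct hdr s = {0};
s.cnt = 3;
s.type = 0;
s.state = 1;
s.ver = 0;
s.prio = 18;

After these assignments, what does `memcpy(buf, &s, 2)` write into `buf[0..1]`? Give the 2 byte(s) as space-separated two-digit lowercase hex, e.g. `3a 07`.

cnt:5 = 3 → 0x3 << 0 → word 0x0003
type:1 = 0 → 0x0 << 5 → word 0x0003
state:1 = 1 → 0x1 << 6 → word 0x0043
ver:4 = 0 → 0x0 << 7 → word 0x0043
prio:5 = 18 → 0x12 << 11 → word 0x9043
word = 0x9043 → little-endian bytes:
  [0]=0x43  [1]=0x90

43 90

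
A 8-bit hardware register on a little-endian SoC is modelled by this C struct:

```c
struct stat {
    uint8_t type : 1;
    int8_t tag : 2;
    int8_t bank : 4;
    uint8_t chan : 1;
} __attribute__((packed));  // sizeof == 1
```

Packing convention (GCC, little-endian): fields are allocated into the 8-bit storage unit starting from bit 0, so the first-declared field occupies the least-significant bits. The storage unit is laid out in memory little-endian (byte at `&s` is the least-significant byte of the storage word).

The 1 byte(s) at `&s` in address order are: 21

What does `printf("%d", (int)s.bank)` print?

4

[0]=0x21 (little-endian) → word 0x21
type:1 @ bit 0 → (0x21>>0)&0x1 = 0x1
tag:2 @ bit 1 → (0x21>>1)&0x3 = 0x0
bank:4 @ bit 3 → (0x21>>3)&0xf = 0x4  ←
chan:1 @ bit 7 → (0x21>>7)&0x1 = 0x0
bank signed 4b, MSB=0: value = 4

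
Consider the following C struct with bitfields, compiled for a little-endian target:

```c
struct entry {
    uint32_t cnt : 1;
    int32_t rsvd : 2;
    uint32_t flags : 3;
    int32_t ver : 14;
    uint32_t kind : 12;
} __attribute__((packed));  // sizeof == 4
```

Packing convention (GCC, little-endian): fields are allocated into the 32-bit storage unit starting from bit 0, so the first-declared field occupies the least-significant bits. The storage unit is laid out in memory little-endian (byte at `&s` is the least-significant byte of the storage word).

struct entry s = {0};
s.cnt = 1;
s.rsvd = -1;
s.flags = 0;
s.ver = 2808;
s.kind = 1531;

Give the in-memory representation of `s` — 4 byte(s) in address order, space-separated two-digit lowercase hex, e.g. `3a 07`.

07 be b2 5f

cnt (1b) val=1 bits=0x1 at bit 0: 0x00000001
rsvd (2b) val=-1 bits=0x3 at bit 1: 0x00000007
flags (3b) val=0 bits=0x0 at bit 3: 0x00000007
ver (14b) val=2808 bits=0xaf8 at bit 6: 0x0002be07
kind (12b) val=1531 bits=0x5fb at bit 20: 0x5fb2be07
word = 0x5fb2be07 → little-endian bytes:
  [0]=0x07  [1]=0xbe  [2]=0xb2  [3]=0x5f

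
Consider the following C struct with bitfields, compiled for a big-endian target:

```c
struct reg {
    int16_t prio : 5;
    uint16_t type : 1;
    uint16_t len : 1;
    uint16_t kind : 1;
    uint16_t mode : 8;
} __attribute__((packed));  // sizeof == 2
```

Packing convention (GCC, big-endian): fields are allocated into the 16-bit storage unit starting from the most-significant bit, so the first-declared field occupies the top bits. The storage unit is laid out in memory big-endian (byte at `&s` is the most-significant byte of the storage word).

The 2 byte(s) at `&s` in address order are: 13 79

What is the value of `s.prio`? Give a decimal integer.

[0]=0x13 [1]=0x79 (big-endian) → word 0x1379
prio:5 @ bit 11 → (0x1379>>11)&0x1f = 0x2  ←
type:1 @ bit 10 → (0x1379>>10)&0x1 = 0x0
len:1 @ bit 9 → (0x1379>>9)&0x1 = 0x1
kind:1 @ bit 8 → (0x1379>>8)&0x1 = 0x1
mode:8 @ bit 0 → (0x1379>>0)&0xff = 0x79
prio signed 5b, MSB=0: value = 2

2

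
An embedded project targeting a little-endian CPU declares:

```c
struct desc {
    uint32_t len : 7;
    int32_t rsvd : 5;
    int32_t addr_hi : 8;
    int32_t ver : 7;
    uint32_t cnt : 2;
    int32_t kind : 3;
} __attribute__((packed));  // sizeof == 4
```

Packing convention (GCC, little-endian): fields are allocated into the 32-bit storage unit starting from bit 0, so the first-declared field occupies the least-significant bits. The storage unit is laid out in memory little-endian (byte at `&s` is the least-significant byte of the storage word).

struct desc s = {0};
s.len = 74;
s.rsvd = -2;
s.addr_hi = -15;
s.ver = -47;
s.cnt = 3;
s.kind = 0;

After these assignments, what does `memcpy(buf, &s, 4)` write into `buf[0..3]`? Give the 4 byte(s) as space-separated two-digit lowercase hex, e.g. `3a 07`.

4a 1f 1f 1d

len:7 = 74 → 0x4a << 0 → word 0x0000004a
rsvd:5 = -2 → 0x1e << 7 → word 0x00000f4a
addr_hi:8 = -15 → 0xf1 << 12 → word 0x000f1f4a
ver:7 = -47 → 0x51 << 20 → word 0x051f1f4a
cnt:2 = 3 → 0x3 << 27 → word 0x1d1f1f4a
kind:3 = 0 → 0x0 << 29 → word 0x1d1f1f4a
word = 0x1d1f1f4a → little-endian bytes:
  [0]=0x4a  [1]=0x1f  [2]=0x1f  [3]=0x1d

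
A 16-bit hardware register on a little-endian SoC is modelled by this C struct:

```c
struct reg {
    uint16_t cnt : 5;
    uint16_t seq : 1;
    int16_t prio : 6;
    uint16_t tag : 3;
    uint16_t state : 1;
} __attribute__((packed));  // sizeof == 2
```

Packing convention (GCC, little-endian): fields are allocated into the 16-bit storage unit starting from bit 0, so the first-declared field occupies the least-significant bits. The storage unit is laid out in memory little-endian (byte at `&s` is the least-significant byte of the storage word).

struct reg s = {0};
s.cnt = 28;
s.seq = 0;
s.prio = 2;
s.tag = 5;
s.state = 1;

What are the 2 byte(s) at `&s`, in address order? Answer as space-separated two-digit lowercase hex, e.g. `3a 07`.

[0+:5] cnt=28 & 0x1f = 0x1c; word=0x001c
[5+:1] seq=0 & 0x1 = 0x0; word=0x001c
[6+:6] prio=2 & 0x3f = 0x2; word=0x009c
[12+:3] tag=5 & 0x7 = 0x5; word=0x509c
[15+:1] state=1 & 0x1 = 0x1; word=0xd09c
word = 0xd09c → little-endian bytes:
  [0]=0x9c  [1]=0xd0

9c d0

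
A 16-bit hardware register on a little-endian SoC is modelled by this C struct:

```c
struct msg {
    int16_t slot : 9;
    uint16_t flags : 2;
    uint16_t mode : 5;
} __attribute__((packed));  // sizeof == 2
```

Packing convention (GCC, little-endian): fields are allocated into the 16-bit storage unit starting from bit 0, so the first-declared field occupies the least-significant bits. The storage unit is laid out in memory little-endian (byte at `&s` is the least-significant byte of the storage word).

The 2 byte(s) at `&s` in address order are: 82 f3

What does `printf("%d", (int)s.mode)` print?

30

[0]=0x82 [1]=0xf3 (little-endian) → word 0xf382
slot:9 @ bit 0 → (0xf382>>0)&0x1ff = 0x182
flags:2 @ bit 9 → (0xf382>>9)&0x3 = 0x1
mode:5 @ bit 11 → (0xf382>>11)&0x1f = 0x1e  ←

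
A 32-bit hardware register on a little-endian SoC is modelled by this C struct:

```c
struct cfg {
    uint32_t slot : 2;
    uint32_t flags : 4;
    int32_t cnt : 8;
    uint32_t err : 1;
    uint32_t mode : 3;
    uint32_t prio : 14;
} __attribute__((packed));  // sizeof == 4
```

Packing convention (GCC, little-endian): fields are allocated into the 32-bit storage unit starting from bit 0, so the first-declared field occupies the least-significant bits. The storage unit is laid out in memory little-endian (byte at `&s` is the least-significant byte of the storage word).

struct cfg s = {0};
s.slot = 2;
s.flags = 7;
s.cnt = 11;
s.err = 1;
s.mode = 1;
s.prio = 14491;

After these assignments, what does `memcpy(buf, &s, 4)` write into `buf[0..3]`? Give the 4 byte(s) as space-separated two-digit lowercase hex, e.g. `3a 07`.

de c2 6c e2

slot:2 = 2 → 0x2 << 0 → word 0x00000002
flags:4 = 7 → 0x7 << 2 → word 0x0000001e
cnt:8 = 11 → 0xb << 6 → word 0x000002de
err:1 = 1 → 0x1 << 14 → word 0x000042de
mode:3 = 1 → 0x1 << 15 → word 0x0000c2de
prio:14 = 14491 → 0x389b << 18 → word 0xe26cc2de
word = 0xe26cc2de → little-endian bytes:
  [0]=0xde  [1]=0xc2  [2]=0x6c  [3]=0xe2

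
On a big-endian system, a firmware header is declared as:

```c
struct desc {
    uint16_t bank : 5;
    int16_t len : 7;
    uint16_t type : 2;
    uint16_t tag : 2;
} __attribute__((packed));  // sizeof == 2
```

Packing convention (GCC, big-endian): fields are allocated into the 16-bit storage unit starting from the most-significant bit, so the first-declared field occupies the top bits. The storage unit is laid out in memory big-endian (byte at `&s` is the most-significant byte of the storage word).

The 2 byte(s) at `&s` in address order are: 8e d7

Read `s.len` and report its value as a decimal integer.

[0]=0x8e [1]=0xd7 (big-endian) → word 0x8ed7
bank:5 @ bit 11 → (0x8ed7>>11)&0x1f = 0x11
len:7 @ bit 4 → (0x8ed7>>4)&0x7f = 0x6d  ←
type:2 @ bit 2 → (0x8ed7>>2)&0x3 = 0x1
tag:2 @ bit 0 → (0x8ed7>>0)&0x3 = 0x3
len signed 7b, MSB=1: 109 - 128 = -19

-19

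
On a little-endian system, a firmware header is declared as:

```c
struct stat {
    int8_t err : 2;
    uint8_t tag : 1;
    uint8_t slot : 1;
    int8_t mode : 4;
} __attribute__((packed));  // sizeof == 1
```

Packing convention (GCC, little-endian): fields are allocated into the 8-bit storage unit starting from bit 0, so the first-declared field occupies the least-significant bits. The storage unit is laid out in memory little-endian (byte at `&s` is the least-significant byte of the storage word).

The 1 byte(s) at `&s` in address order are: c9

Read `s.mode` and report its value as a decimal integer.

-4

[0]=0xc9 (little-endian) → word 0xc9
err:2 @ bit 0 → (0xc9>>0)&0x3 = 0x1
tag:1 @ bit 2 → (0xc9>>2)&0x1 = 0x0
slot:1 @ bit 3 → (0xc9>>3)&0x1 = 0x1
mode:4 @ bit 4 → (0xc9>>4)&0xf = 0xc  ←
mode signed 4b, MSB=1: 12 - 16 = -4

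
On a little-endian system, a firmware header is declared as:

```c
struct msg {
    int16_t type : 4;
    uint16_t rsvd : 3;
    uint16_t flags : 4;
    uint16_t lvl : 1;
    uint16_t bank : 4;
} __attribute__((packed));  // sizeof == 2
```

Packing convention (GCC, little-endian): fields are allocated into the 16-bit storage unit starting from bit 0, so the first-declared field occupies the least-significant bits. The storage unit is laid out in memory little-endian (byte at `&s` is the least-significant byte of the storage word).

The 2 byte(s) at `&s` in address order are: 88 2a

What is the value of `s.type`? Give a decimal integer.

[0]=0x88 [1]=0x2a (little-endian) → word 0x2a88
type [0+:4] = (word>>0) & 0xf = 8  ←
rsvd [4+:3] = (word>>4) & 0x7 = 0
flags [7+:4] = (word>>7) & 0xf = 5
lvl [11+:1] = (word>>11) & 0x1 = 1
bank [12+:4] = (word>>12) & 0xf = 2
type signed 4b, MSB=1: 8 - 16 = -8

-8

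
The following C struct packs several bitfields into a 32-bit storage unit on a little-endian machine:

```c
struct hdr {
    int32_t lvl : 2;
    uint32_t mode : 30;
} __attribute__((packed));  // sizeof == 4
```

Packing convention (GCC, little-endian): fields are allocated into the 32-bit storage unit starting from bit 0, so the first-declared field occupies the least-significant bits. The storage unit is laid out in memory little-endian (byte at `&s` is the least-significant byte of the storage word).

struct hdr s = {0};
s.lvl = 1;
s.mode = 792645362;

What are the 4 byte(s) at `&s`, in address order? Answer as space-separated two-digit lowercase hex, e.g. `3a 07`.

lvl:2 = 1 → 0x1 << 0 → word 0x00000001
mode:30 = 792645362 → 0x2f3ecef2 << 2 → word 0xbcfb3bc9
word = 0xbcfb3bc9 → little-endian bytes:
  [0]=0xc9  [1]=0x3b  [2]=0xfb  [3]=0xbc

c9 3b fb bc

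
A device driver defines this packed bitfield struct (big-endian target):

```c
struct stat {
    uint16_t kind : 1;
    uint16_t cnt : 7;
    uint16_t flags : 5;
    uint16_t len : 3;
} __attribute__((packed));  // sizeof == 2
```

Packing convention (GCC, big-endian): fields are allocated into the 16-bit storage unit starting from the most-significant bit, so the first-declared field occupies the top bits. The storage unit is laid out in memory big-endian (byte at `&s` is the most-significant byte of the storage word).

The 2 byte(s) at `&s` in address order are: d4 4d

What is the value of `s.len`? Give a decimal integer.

5

[0]=0xd4 [1]=0x4d (big-endian) → word 0xd44d
kind [15+:1] = (word>>15) & 0x1 = 1
cnt [8+:7] = (word>>8) & 0x7f = 84
flags [3+:5] = (word>>3) & 0x1f = 9
len [0+:3] = (word>>0) & 0x7 = 5  ←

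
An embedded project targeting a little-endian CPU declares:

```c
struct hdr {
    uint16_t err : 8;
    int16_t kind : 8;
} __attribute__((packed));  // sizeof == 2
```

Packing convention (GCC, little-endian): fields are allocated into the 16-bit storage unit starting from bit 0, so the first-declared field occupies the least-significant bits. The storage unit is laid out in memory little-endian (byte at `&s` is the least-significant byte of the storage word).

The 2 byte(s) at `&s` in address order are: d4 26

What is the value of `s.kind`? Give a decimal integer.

38

[0]=0xd4 [1]=0x26 (little-endian) → word 0x26d4
err [0+:8] = (word>>0) & 0xff = 212
kind [8+:8] = (word>>8) & 0xff = 38  ←
kind signed 8b, MSB=0: value = 38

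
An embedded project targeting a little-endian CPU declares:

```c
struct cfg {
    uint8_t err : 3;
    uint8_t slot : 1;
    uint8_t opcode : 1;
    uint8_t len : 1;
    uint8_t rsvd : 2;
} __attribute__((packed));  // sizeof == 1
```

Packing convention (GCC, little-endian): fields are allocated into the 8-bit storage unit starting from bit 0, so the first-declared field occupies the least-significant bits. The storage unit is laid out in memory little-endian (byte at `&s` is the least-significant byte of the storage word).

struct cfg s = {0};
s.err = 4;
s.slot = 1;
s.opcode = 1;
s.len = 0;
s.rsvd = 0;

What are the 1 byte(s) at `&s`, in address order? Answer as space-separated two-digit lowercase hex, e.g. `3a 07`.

err:3 = 4 → 0x4 << 0 → word 0x04
slot:1 = 1 → 0x1 << 3 → word 0x0c
opcode:1 = 1 → 0x1 << 4 → word 0x1c
len:1 = 0 → 0x0 << 5 → word 0x1c
rsvd:2 = 0 → 0x0 << 6 → word 0x1c
word = 0x1c → little-endian bytes:
  [0]=0x1c

1c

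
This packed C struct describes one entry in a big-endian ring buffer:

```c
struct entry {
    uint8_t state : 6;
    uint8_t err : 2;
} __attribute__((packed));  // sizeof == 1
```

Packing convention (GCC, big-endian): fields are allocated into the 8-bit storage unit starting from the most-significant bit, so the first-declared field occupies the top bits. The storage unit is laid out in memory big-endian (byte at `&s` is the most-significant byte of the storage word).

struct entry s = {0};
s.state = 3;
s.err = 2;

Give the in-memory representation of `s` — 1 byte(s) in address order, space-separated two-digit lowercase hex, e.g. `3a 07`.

state:6 = 3 → 0x3 << 2 → word 0x0c
err:2 = 2 → 0x2 << 0 → word 0x0e
word = 0x0e → big-endian bytes:
  [0]=0x0e

0e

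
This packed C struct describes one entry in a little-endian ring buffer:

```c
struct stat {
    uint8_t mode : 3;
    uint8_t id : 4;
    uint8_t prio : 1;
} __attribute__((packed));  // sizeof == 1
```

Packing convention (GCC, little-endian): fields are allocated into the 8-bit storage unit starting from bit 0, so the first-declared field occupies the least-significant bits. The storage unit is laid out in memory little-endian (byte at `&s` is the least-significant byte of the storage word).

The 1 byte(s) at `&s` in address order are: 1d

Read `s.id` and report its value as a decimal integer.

[0]=0x1d (little-endian) → word 0x1d
mode [0+:3] = (word>>0) & 0x7 = 5
id [3+:4] = (word>>3) & 0xf = 3  ←
prio [7+:1] = (word>>7) & 0x1 = 0

3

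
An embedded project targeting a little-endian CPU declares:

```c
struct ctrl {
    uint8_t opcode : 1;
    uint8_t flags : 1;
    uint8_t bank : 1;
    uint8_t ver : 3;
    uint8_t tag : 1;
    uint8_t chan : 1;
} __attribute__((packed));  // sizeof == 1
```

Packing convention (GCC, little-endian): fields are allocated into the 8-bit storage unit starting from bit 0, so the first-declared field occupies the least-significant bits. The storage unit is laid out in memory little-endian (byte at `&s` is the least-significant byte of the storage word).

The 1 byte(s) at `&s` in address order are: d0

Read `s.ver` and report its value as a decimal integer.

[0]=0xd0 (little-endian) → word 0xd0
opcode:1 @ bit 0 → (0xd0>>0)&0x1 = 0x0
flags:1 @ bit 1 → (0xd0>>1)&0x1 = 0x0
bank:1 @ bit 2 → (0xd0>>2)&0x1 = 0x0
ver:3 @ bit 3 → (0xd0>>3)&0x7 = 0x2  ←
tag:1 @ bit 6 → (0xd0>>6)&0x1 = 0x1
chan:1 @ bit 7 → (0xd0>>7)&0x1 = 0x1

2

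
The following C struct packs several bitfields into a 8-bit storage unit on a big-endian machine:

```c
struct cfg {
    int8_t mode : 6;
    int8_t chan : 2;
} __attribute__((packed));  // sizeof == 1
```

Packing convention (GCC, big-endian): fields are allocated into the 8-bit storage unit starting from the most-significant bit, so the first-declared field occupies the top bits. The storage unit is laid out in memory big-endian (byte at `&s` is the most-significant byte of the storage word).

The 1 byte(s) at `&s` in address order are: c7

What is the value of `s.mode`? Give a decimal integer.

[0]=0xc7 (big-endian) → word 0xc7
mode [2+:6] = (word>>2) & 0x3f = 49  ←
chan [0+:2] = (word>>0) & 0x3 = 3
mode signed 6b, MSB=1: 49 - 64 = -15

-15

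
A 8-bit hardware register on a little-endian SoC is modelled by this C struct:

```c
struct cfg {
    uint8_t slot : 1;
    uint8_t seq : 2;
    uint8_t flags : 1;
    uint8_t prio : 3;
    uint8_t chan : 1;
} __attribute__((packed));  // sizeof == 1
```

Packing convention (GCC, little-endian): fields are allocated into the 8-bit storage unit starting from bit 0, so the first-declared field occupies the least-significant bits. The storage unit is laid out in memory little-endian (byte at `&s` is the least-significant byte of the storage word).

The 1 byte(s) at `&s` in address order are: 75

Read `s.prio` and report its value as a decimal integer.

7

[0]=0x75 (little-endian) → word 0x75
slot:1 @ bit 0 → (0x75>>0)&0x1 = 0x1
seq:2 @ bit 1 → (0x75>>1)&0x3 = 0x2
flags:1 @ bit 3 → (0x75>>3)&0x1 = 0x0
prio:3 @ bit 4 → (0x75>>4)&0x7 = 0x7  ←
chan:1 @ bit 7 → (0x75>>7)&0x1 = 0x0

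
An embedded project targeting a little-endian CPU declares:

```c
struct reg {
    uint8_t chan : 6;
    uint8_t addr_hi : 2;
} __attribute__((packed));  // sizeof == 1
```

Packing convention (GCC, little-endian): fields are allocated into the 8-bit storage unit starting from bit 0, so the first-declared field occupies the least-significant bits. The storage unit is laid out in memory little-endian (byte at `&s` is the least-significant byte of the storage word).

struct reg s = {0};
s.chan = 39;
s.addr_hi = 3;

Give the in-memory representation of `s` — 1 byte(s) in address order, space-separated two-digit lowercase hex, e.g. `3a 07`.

e7

[0+:6] chan=39 & 0x3f = 0x27; word=0x27
[6+:2] addr_hi=3 & 0x3 = 0x3; word=0xe7
word = 0xe7 → little-endian bytes:
  [0]=0xe7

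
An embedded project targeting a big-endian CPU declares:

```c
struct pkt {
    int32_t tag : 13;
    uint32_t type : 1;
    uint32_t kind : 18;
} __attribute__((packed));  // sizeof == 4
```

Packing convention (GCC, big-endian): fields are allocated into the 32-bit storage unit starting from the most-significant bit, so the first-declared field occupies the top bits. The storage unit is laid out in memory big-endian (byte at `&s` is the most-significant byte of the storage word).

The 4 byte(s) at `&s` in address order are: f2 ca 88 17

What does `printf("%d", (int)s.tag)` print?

[0]=0xf2 [1]=0xca [2]=0x88 [3]=0x17 (big-endian) → word 0xf2ca8817
tag [19+:13] = (word>>19) & 0x1fff = 7769  ←
type [18+:1] = (word>>18) & 0x1 = 0
kind [0+:18] = (word>>0) & 0x3ffff = 165911
tag signed 13b, MSB=1: 7769 - 8192 = -423

-423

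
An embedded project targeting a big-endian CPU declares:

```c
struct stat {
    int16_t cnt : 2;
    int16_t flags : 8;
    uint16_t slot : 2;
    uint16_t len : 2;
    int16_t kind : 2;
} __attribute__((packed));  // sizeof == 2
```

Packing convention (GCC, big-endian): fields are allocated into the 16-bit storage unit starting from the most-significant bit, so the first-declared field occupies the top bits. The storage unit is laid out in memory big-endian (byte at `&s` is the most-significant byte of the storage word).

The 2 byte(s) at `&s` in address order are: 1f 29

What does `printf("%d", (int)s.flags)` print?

124

[0]=0x1f [1]=0x29 (big-endian) → word 0x1f29
cnt [14+:2] = (word>>14) & 0x3 = 0
flags [6+:8] = (word>>6) & 0xff = 124  ←
slot [4+:2] = (word>>4) & 0x3 = 2
len [2+:2] = (word>>2) & 0x3 = 2
kind [0+:2] = (word>>0) & 0x3 = 1
flags signed 8b, MSB=0: value = 124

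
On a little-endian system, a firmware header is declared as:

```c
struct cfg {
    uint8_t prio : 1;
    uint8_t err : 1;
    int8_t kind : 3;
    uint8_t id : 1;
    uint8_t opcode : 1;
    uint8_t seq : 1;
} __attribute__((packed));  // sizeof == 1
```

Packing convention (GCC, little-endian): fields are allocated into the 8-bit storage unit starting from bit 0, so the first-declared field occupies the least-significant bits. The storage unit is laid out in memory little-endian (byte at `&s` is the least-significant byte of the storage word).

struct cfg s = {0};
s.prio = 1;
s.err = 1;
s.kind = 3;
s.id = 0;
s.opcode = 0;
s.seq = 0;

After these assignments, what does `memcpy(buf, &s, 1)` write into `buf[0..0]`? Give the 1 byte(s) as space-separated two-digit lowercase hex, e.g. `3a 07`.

prio:1 = 1 → 0x1 << 0 → word 0x01
err:1 = 1 → 0x1 << 1 → word 0x03
kind:3 = 3 → 0x3 << 2 → word 0x0f
id:1 = 0 → 0x0 << 5 → word 0x0f
opcode:1 = 0 → 0x0 << 6 → word 0x0f
seq:1 = 0 → 0x0 << 7 → word 0x0f
word = 0x0f → little-endian bytes:
  [0]=0x0f

0f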